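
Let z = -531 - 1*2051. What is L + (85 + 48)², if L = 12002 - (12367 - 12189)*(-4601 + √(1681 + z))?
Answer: 848669 - 178*I*√901 ≈ 8.4867e+5 - 5343.0*I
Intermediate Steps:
z = -2582 (z = -531 - 2051 = -2582)
L = 830980 - 178*I*√901 (L = 12002 - (12367 - 12189)*(-4601 + √(1681 - 2582)) = 12002 - 178*(-4601 + √(-901)) = 12002 - 178*(-4601 + I*√901) = 12002 - (-818978 + 178*I*√901) = 12002 + (818978 - 178*I*√901) = 830980 - 178*I*√901 ≈ 8.3098e+5 - 5343.0*I)
L + (85 + 48)² = (830980 - 178*I*√901) + (85 + 48)² = (830980 - 178*I*√901) + 133² = (830980 - 178*I*√901) + 17689 = 848669 - 178*I*√901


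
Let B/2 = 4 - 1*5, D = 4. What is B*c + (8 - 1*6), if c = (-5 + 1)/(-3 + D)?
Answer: 10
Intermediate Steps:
B = -2 (B = 2*(4 - 1*5) = 2*(4 - 5) = 2*(-1) = -2)
c = -4 (c = (-5 + 1)/(-3 + 4) = -4/1 = -4*1 = -4)
B*c + (8 - 1*6) = -2*(-4) + (8 - 1*6) = 8 + (8 - 6) = 8 + 2 = 10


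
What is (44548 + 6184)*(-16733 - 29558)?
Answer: -2348435012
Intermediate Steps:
(44548 + 6184)*(-16733 - 29558) = 50732*(-46291) = -2348435012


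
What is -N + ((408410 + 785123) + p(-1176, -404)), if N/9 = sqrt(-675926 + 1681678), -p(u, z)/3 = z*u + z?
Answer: -230567 - 198*sqrt(2078) ≈ -2.3959e+5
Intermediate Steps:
p(u, z) = -3*z - 3*u*z (p(u, z) = -3*(z*u + z) = -3*(u*z + z) = -3*(z + u*z) = -3*z - 3*u*z)
N = 198*sqrt(2078) (N = 9*sqrt(-675926 + 1681678) = 9*sqrt(1005752) = 9*(22*sqrt(2078)) = 198*sqrt(2078) ≈ 9025.8)
-N + ((408410 + 785123) + p(-1176, -404)) = -198*sqrt(2078) + ((408410 + 785123) - 3*(-404)*(1 - 1176)) = -198*sqrt(2078) + (1193533 - 3*(-404)*(-1175)) = -198*sqrt(2078) + (1193533 - 1424100) = -198*sqrt(2078) - 230567 = -230567 - 198*sqrt(2078)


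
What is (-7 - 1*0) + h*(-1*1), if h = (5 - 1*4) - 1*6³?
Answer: 208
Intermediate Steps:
h = -215 (h = (5 - 4) - 1*216 = 1 - 216 = -215)
(-7 - 1*0) + h*(-1*1) = (-7 - 1*0) - (-215) = (-7 + 0) - 215*(-1) = -7 + 215 = 208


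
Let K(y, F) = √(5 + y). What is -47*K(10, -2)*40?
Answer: -1880*√15 ≈ -7281.2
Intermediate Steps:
-47*K(10, -2)*40 = -47*√(5 + 10)*40 = -47*√15*40 = -1880*√15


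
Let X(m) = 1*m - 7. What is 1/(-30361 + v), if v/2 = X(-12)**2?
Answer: -1/29639 ≈ -3.3739e-5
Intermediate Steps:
X(m) = -7 + m (X(m) = m - 7 = -7 + m)
v = 722 (v = 2*(-7 - 12)**2 = 2*(-19)**2 = 2*361 = 722)
1/(-30361 + v) = 1/(-30361 + 722) = 1/(-29639) = -1/29639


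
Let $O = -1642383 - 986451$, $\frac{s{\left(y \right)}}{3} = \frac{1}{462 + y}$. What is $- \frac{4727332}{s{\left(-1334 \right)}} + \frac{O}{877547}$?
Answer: $\frac{3617453636848186}{2632641} \approx 1.3741 \cdot 10^{9}$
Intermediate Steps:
$s{\left(y \right)} = \frac{3}{462 + y}$
$O = -2628834$ ($O = -1642383 - 986451 = -2628834$)
$- \frac{4727332}{s{\left(-1334 \right)}} + \frac{O}{877547} = - \frac{4727332}{3 \frac{1}{462 - 1334}} - \frac{2628834}{877547} = - \frac{4727332}{3 \frac{1}{-872}} - \frac{2628834}{877547} = - \frac{4727332}{3 \left(- \frac{1}{872}\right)} - \frac{2628834}{877547} = - \frac{4727332}{- \frac{3}{872}} - \frac{2628834}{877547} = \left(-4727332\right) \left(- \frac{872}{3}\right) - \frac{2628834}{877547} = \frac{4122233504}{3} - \frac{2628834}{877547} = \frac{3617453636848186}{2632641}$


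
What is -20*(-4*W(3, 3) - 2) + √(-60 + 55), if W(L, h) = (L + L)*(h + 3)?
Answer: 2920 + I*√5 ≈ 2920.0 + 2.2361*I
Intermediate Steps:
W(L, h) = 2*L*(3 + h) (W(L, h) = (2*L)*(3 + h) = 2*L*(3 + h))
-20*(-4*W(3, 3) - 2) + √(-60 + 55) = -20*(-8*3*(3 + 3) - 2) + √(-60 + 55) = -20*(-8*3*6 - 2) + √(-5) = -20*(-4*36 - 2) + I*√5 = -20*(-144 - 2) + I*√5 = -20*(-146) + I*√5 = 2920 + I*√5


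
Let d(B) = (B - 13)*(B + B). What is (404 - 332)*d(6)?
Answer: -6048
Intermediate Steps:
d(B) = 2*B*(-13 + B) (d(B) = (-13 + B)*(2*B) = 2*B*(-13 + B))
(404 - 332)*d(6) = (404 - 332)*(2*6*(-13 + 6)) = 72*(2*6*(-7)) = 72*(-84) = -6048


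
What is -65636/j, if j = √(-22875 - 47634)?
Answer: 65636*I*√70509/70509 ≈ 247.18*I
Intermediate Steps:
j = I*√70509 (j = √(-70509) = I*√70509 ≈ 265.54*I)
-65636/j = -65636*(-I*√70509/70509) = -(-65636)*I*√70509/70509 = 65636*I*√70509/70509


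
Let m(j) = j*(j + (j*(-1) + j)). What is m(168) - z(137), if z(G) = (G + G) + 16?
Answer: 27934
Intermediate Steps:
m(j) = j² (m(j) = j*(j + (-j + j)) = j*(j + 0) = j*j = j²)
z(G) = 16 + 2*G (z(G) = 2*G + 16 = 16 + 2*G)
m(168) - z(137) = 168² - (16 + 2*137) = 28224 - (16 + 274) = 28224 - 1*290 = 28224 - 290 = 27934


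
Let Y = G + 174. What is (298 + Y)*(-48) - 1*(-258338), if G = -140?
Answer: 242402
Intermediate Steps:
Y = 34 (Y = -140 + 174 = 34)
(298 + Y)*(-48) - 1*(-258338) = (298 + 34)*(-48) - 1*(-258338) = 332*(-48) + 258338 = -15936 + 258338 = 242402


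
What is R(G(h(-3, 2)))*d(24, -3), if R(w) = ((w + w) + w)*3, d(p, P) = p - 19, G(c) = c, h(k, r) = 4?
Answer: 180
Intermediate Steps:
d(p, P) = -19 + p
R(w) = 9*w (R(w) = (2*w + w)*3 = (3*w)*3 = 9*w)
R(G(h(-3, 2)))*d(24, -3) = (9*4)*(-19 + 24) = 36*5 = 180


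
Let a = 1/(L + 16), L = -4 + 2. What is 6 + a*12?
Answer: 48/7 ≈ 6.8571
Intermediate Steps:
L = -2
a = 1/14 (a = 1/(-2 + 16) = 1/14 ≈ 0.071429)
6 + a*12 = 6 + (1/14)*12 = 6 + 6/7 = 48/7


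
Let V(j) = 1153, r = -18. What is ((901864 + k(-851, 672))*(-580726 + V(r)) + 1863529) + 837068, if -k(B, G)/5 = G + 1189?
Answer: -517300396710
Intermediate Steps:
k(B, G) = -5945 - 5*G (k(B, G) = -5*(G + 1189) = -5*(1189 + G) = -5945 - 5*G)
((901864 + k(-851, 672))*(-580726 + V(r)) + 1863529) + 837068 = ((901864 + (-5945 - 5*672))*(-580726 + 1153) + 1863529) + 837068 = ((901864 + (-5945 - 3360))*(-579573) + 1863529) + 837068 = ((901864 - 9305)*(-579573) + 1863529) + 837068 = (892559*(-579573) + 1863529) + 837068 = (-517303097307 + 1863529) + 837068 = -517301233778 + 837068 = -517300396710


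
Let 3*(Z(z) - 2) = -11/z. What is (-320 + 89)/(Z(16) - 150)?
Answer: 11088/7115 ≈ 1.5584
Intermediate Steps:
Z(z) = 2 - 11/(3*z) (Z(z) = 2 + (-11/z)/3 = 2 - 11/(3*z))
(-320 + 89)/(Z(16) - 150) = (-320 + 89)/((2 - 11/3/16) - 150) = -231/((2 - 11/3*1/16) - 150) = -231/((2 - 11/48) - 150) = -231/(85/48 - 150) = -231/(-7115/48) = -231*(-48/7115) = 11088/7115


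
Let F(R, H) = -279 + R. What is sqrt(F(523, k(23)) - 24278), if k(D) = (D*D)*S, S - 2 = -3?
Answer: I*sqrt(24034) ≈ 155.03*I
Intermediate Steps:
S = -1 (S = 2 - 3 = -1)
k(D) = -D**2 (k(D) = (D*D)*(-1) = D**2*(-1) = -D**2)
sqrt(F(523, k(23)) - 24278) = sqrt((-279 + 523) - 24278) = sqrt(244 - 24278) = sqrt(-24034) = I*sqrt(24034)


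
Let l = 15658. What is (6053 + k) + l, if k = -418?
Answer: 21293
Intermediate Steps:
(6053 + k) + l = (6053 - 418) + 15658 = 5635 + 15658 = 21293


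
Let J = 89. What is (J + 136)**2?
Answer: 50625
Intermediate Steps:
(J + 136)**2 = (89 + 136)**2 = 225**2 = 50625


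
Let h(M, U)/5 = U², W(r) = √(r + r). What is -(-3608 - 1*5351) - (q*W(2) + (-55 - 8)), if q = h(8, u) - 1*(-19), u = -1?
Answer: 8974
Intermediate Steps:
W(r) = √2*√r (W(r) = √(2*r) = √2*√r)
h(M, U) = 5*U²
q = 24 (q = 5*(-1)² - 1*(-19) = 5*1 + 19 = 5 + 19 = 24)
-(-3608 - 1*5351) - (q*W(2) + (-55 - 8)) = -(-3608 - 1*5351) - (24*(√2*√2) + (-55 - 8)) = -(-3608 - 5351) - (24*2 - 63) = -1*(-8959) - (48 - 63) = 8959 - 1*(-15) = 8959 + 15 = 8974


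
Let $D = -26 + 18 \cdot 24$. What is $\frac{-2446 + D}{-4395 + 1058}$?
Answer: $\frac{2040}{3337} \approx 0.61133$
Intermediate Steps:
$D = 406$ ($D = -26 + 432 = 406$)
$\frac{-2446 + D}{-4395 + 1058} = \frac{-2446 + 406}{-4395 + 1058} = - \frac{2040}{-3337} = \left(-2040\right) \left(- \frac{1}{3337}\right) = \frac{2040}{3337}$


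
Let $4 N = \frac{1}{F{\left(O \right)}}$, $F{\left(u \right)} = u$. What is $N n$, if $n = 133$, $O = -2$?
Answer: $- \frac{133}{8} \approx -16.625$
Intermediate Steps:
$N = - \frac{1}{8}$ ($N = \frac{1}{4 \left(-2\right)} = \frac{1}{4} \left(- \frac{1}{2}\right) = - \frac{1}{8} \approx -0.125$)
$N n = \left(- \frac{1}{8}\right) 133 = - \frac{133}{8}$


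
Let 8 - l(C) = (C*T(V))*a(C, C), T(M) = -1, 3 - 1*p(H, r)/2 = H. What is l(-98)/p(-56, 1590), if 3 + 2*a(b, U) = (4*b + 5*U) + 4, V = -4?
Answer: 43177/118 ≈ 365.91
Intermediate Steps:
p(H, r) = 6 - 2*H
a(b, U) = ½ + 2*b + 5*U/2 (a(b, U) = -3/2 + ((4*b + 5*U) + 4)/2 = -3/2 + (4 + 4*b + 5*U)/2 = -3/2 + (2 + 2*b + 5*U/2) = ½ + 2*b + 5*U/2)
l(C) = 8 + C*(½ + 9*C/2) (l(C) = 8 - C*(-1)*(½ + 2*C + 5*C/2) = 8 - (-C)*(½ + 9*C/2) = 8 - (-1)*C*(½ + 9*C/2) = 8 + C*(½ + 9*C/2))
l(-98)/p(-56, 1590) = (8 + (½)*(-98)*(1 + 9*(-98)))/(6 - 2*(-56)) = (8 + (½)*(-98)*(1 - 882))/(6 + 112) = (8 + (½)*(-98)*(-881))/118 = (8 + 43169)*(1/118) = 43177*(1/118) = 43177/118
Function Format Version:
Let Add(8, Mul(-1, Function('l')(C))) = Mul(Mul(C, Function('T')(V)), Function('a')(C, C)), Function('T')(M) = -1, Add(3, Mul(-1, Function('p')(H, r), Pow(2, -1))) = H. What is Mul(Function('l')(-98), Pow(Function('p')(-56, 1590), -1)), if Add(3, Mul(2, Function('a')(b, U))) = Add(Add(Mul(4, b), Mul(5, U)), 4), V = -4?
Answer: Rational(43177, 118) ≈ 365.91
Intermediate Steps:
Function('p')(H, r) = Add(6, Mul(-2, H))
Function('a')(b, U) = Add(Rational(1, 2), Mul(2, b), Mul(Rational(5, 2), U)) (Function('a')(b, U) = Add(Rational(-3, 2), Mul(Rational(1, 2), Add(Add(Mul(4, b), Mul(5, U)), 4))) = Add(Rational(-3, 2), Mul(Rational(1, 2), Add(4, Mul(4, b), Mul(5, U)))) = Add(Rational(-3, 2), Add(2, Mul(2, b), Mul(Rational(5, 2), U))) = Add(Rational(1, 2), Mul(2, b), Mul(Rational(5, 2), U)))
Function('l')(C) = Add(8, Mul(C, Add(Rational(1, 2), Mul(Rational(9, 2), C)))) (Function('l')(C) = Add(8, Mul(-1, Mul(Mul(C, -1), Add(Rational(1, 2), Mul(2, C), Mul(Rational(5, 2), C))))) = Add(8, Mul(-1, Mul(Mul(-1, C), Add(Rational(1, 2), Mul(Rational(9, 2), C))))) = Add(8, Mul(-1, Mul(-1, C, Add(Rational(1, 2), Mul(Rational(9, 2), C))))) = Add(8, Mul(C, Add(Rational(1, 2), Mul(Rational(9, 2), C)))))
Mul(Function('l')(-98), Pow(Function('p')(-56, 1590), -1)) = Mul(Add(8, Mul(Rational(1, 2), -98, Add(1, Mul(9, -98)))), Pow(Add(6, Mul(-2, -56)), -1)) = Mul(Add(8, Mul(Rational(1, 2), -98, Add(1, -882))), Pow(Add(6, 112), -1)) = Mul(Add(8, Mul(Rational(1, 2), -98, -881)), Pow(118, -1)) = Mul(Add(8, 43169), Rational(1, 118)) = Mul(43177, Rational(1, 118)) = Rational(43177, 118)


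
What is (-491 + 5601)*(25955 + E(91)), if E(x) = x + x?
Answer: 133560070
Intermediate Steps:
E(x) = 2*x
(-491 + 5601)*(25955 + E(91)) = (-491 + 5601)*(25955 + 2*91) = 5110*(25955 + 182) = 5110*26137 = 133560070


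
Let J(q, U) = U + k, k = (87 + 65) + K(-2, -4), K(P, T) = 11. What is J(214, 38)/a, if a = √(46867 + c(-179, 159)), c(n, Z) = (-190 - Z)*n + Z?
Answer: 67*√109497/36499 ≈ 0.60743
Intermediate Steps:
c(n, Z) = Z + n*(-190 - Z) (c(n, Z) = n*(-190 - Z) + Z = Z + n*(-190 - Z))
a = √109497 (a = √(46867 + (159 - 190*(-179) - 1*159*(-179))) = √(46867 + (159 + 34010 + 28461)) = √(46867 + 62630) = √109497 ≈ 330.90)
k = 163 (k = (87 + 65) + 11 = 152 + 11 = 163)
J(q, U) = 163 + U (J(q, U) = U + 163 = 163 + U)
J(214, 38)/a = (163 + 38)/(√109497) = 201*(√109497/109497) = 67*√109497/36499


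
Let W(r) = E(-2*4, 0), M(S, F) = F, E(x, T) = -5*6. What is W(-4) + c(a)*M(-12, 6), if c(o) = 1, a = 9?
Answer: -24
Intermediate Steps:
E(x, T) = -30
W(r) = -30
W(-4) + c(a)*M(-12, 6) = -30 + 1*6 = -30 + 6 = -24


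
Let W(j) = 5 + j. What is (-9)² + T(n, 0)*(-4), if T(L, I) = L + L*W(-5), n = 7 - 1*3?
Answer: 65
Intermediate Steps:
n = 4 (n = 7 - 3 = 4)
T(L, I) = L (T(L, I) = L + L*(5 - 5) = L + L*0 = L + 0 = L)
(-9)² + T(n, 0)*(-4) = (-9)² + 4*(-4) = 81 - 16 = 65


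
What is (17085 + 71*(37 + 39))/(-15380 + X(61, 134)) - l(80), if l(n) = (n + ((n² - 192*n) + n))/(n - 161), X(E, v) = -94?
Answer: -45997387/417798 ≈ -110.09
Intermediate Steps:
l(n) = (n² - 190*n)/(-161 + n) (l(n) = (n + (n² - 191*n))/(-161 + n) = (n² - 190*n)/(-161 + n))
(17085 + 71*(37 + 39))/(-15380 + X(61, 134)) - l(80) = (17085 + 71*(37 + 39))/(-15380 - 94) - 80*(-190 + 80)/(-161 + 80) = (17085 + 71*76)/(-15474) - 80*(-110)/(-81) = (17085 + 5396)*(-1/15474) - 80*(-1)*(-110)/81 = 22481*(-1/15474) - 1*8800/81 = -22481/15474 - 8800/81 = -45997387/417798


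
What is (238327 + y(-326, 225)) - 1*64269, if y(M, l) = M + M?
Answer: 173406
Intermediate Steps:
y(M, l) = 2*M
(238327 + y(-326, 225)) - 1*64269 = (238327 + 2*(-326)) - 1*64269 = (238327 - 652) - 64269 = 237675 - 64269 = 173406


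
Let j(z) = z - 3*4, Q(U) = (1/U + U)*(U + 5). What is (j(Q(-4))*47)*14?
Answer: -21385/2 ≈ -10693.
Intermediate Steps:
Q(U) = (5 + U)*(U + 1/U) (Q(U) = (U + 1/U)*(5 + U) = (5 + U)*(U + 1/U))
j(z) = -12 + z (j(z) = z - 12 = -12 + z)
(j(Q(-4))*47)*14 = ((-12 + (1 + (-4)² + 5*(-4) + 5/(-4)))*47)*14 = ((-12 + (1 + 16 - 20 + 5*(-¼)))*47)*14 = ((-12 + (1 + 16 - 20 - 5/4))*47)*14 = ((-12 - 17/4)*47)*14 = -65/4*47*14 = -3055/4*14 = -21385/2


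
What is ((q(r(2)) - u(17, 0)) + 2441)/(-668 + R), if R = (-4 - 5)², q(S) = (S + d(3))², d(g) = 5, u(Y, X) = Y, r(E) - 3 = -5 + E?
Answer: -2449/587 ≈ -4.1721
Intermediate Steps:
r(E) = -2 + E (r(E) = 3 + (-5 + E) = -2 + E)
q(S) = (5 + S)² (q(S) = (S + 5)² = (5 + S)²)
R = 81 (R = (-9)² = 81)
((q(r(2)) - u(17, 0)) + 2441)/(-668 + R) = (((5 + (-2 + 2))² - 1*17) + 2441)/(-668 + 81) = (((5 + 0)² - 17) + 2441)/(-587) = ((5² - 17) + 2441)*(-1/587) = ((25 - 17) + 2441)*(-1/587) = (8 + 2441)*(-1/587) = 2449*(-1/587) = -2449/587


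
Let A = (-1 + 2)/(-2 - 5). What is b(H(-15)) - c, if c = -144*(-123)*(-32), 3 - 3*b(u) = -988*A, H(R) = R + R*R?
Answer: 11901497/21 ≈ 5.6674e+5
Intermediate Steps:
H(R) = R + R²
A = -⅐ (A = 1/(-7) = 1*(-⅐) = -⅐ ≈ -0.14286)
b(u) = -967/21 (b(u) = 1 - (-988)*(-1)/(3*7) = 1 - ⅓*988/7 = 1 - 988/21 = -967/21)
c = -566784 (c = 17712*(-32) = -566784)
b(H(-15)) - c = -967/21 - 1*(-566784) = -967/21 + 566784 = 11901497/21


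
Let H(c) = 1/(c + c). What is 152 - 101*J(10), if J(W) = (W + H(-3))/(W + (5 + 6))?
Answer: 13193/126 ≈ 104.71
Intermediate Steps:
H(c) = 1/(2*c)
J(W) = (-1/6 + W)/(11 + W) (J(W) = (W + (1/2)/(-3))/(W + (5 + 6)) = (W + (1/2)*(-1/3))/(W + 11) = (W - 1/6)/(11 + W) = (-1/6 + W)/(11 + W))
152 - 101*J(10) = 152 - 101*(-1/6 + 10)/(11 + 10) = 152 - 101*59/(21*6) = 152 - 101*59/126 = 152 - 5959/126 = 13193/126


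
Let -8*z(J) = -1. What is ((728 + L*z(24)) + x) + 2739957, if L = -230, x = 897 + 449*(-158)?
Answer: 10682445/4 ≈ 2.6706e+6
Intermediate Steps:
x = -70045 (x = 897 - 70942 = -70045)
z(J) = ⅛ (z(J) = -⅛*(-1) = ⅛)
((728 + L*z(24)) + x) + 2739957 = ((728 - 230*⅛) - 70045) + 2739957 = ((728 - 115/4) - 70045) + 2739957 = (2797/4 - 70045) + 2739957 = -277383/4 + 2739957 = 10682445/4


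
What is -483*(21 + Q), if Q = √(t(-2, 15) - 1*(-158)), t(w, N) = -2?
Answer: -10143 - 966*√39 ≈ -16176.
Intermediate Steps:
Q = 2*√39 (Q = √(-2 - 1*(-158)) = √(-2 + 158) = √156 = 2*√39 ≈ 12.490)
-483*(21 + Q) = -483*(21 + 2*√39) = -10143 - 966*√39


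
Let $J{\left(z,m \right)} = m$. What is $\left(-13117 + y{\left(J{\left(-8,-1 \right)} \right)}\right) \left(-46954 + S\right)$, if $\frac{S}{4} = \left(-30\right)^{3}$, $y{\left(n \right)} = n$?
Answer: $2032686572$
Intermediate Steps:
$S = -108000$ ($S = 4 \left(-30\right)^{3} = 4 \left(-27000\right) = -108000$)
$\left(-13117 + y{\left(J{\left(-8,-1 \right)} \right)}\right) \left(-46954 + S\right) = \left(-13117 - 1\right) \left(-46954 - 108000\right) = \left(-13118\right) \left(-154954\right) = 2032686572$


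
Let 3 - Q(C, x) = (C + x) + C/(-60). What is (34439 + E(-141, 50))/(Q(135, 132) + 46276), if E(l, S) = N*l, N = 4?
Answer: 135500/184057 ≈ 0.73619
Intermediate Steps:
Q(C, x) = 3 - x - 59*C/60 (Q(C, x) = 3 - ((C + x) + C/(-60)) = 3 - ((C + x) + C*(-1/60)) = 3 - ((C + x) - C/60) = 3 - (x + 59*C/60) = 3 + (-x - 59*C/60) = 3 - x - 59*C/60)
E(l, S) = 4*l
(34439 + E(-141, 50))/(Q(135, 132) + 46276) = (34439 + 4*(-141))/((3 - 1*132 - 59/60*135) + 46276) = (34439 - 564)/((3 - 132 - 531/4) + 46276) = 33875/(-1047/4 + 46276) = 33875/(184057/4) = 33875*(4/184057) = 135500/184057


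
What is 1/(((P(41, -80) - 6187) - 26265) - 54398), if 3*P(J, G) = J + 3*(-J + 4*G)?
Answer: -3/261592 ≈ -1.1468e-5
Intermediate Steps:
P(J, G) = 4*G - 2*J/3 (P(J, G) = (J + 3*(-J + 4*G))/3 = (J + (-3*J + 12*G))/3 = (-2*J + 12*G)/3 = 4*G - 2*J/3)
1/(((P(41, -80) - 6187) - 26265) - 54398) = 1/((((4*(-80) - ⅔*41) - 6187) - 26265) - 54398) = 1/((((-320 - 82/3) - 6187) - 26265) - 54398) = 1/(((-1042/3 - 6187) - 26265) - 54398) = 1/((-19603/3 - 26265) - 54398) = 1/(-98398/3 - 54398) = 1/(-261592/3) = -3/261592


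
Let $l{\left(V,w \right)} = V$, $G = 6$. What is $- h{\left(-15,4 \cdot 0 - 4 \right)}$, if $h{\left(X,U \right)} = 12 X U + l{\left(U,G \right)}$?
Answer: $-716$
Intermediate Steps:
$h{\left(X,U \right)} = U + 12 U X$ ($h{\left(X,U \right)} = 12 X U + U = 12 U X + U = U + 12 U X$)
$- h{\left(-15,4 \cdot 0 - 4 \right)} = - \left(4 \cdot 0 - 4\right) \left(1 + 12 \left(-15\right)\right) = - \left(0 - 4\right) \left(1 - 180\right) = - \left(-4\right) \left(-179\right) = \left(-1\right) 716 = -716$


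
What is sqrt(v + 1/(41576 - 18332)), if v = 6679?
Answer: sqrt(902138440047)/11622 ≈ 81.725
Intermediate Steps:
sqrt(v + 1/(41576 - 18332)) = sqrt(6679 + 1/(41576 - 18332)) = sqrt(6679 + 1/23244) = sqrt(155246677/23244) = sqrt(902138440047)/11622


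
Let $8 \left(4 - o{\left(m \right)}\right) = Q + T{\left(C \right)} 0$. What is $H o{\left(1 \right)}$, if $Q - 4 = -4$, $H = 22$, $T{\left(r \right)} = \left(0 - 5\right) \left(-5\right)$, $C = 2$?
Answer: $88$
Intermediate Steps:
$T{\left(r \right)} = 25$ ($T{\left(r \right)} = \left(-5\right) \left(-5\right) = 25$)
$Q = 0$ ($Q = 4 - 4 = 0$)
$o{\left(m \right)} = 4$ ($o{\left(m \right)} = 4 - \frac{0 + 25 \cdot 0}{8} = 4 - \frac{0 + 0}{8} = 4 - 0 = 4 + 0 = 4$)
$H o{\left(1 \right)} = 22 \cdot 4 = 88$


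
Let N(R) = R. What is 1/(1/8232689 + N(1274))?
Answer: 8232689/10488445787 ≈ 0.00078493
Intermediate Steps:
1/(1/8232689 + N(1274)) = 1/(1/8232689 + 1274) = 1/(10488445787/8232689) = 8232689/10488445787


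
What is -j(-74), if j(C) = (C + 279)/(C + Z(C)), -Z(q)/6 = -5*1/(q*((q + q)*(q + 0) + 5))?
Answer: 83108845/30000281 ≈ 2.7703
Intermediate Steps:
Z(q) = 30/(q*(5 + 2*q**2)) (Z(q) = -(-30)/(q*((q + q)*(q + 0) + 5)) = -(-30)/(q*((2*q)*q + 5)) = -(-30)/(q*(2*q**2 + 5)) = -(-30)/(q*(5 + 2*q**2)) = 30/(q*(5 + 2*q**2)))
j(C) = (279 + C)/(C + 30/(C*(5 + 2*C**2))) (j(C) = (C + 279)/(C + 30/(C*(5 + 2*C**2))) = (279 + C)/(C + 30/(C*(5 + 2*C**2))))
-j(-74) = -(-74)*(5 + 2*(-74)**2)*(279 - 74)/(30 + (-74)**2*(5 + 2*(-74)**2)) = -(-74)*(5 + 2*5476)*205/(30 + 5476*(5 + 2*5476)) = -(-74)*(5 + 10952)*205/(30 + 5476*(5 + 10952)) = -(-74)*10957*205/(30 + 5476*10957) = -(-74)*10957*205/(30 + 60000532) = -(-74)*10957*205/60000562 = -1*(-83108845/30000281) = 83108845/30000281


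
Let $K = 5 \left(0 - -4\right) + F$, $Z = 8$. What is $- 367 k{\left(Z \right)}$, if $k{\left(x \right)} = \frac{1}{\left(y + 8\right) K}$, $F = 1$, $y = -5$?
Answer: $- \frac{367}{63} \approx -5.8254$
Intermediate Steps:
$K = 21$ ($K = 5 \left(0 - -4\right) + 1 = 5 \left(0 + 4\right) + 1 = 5 \cdot 4 + 1 = 20 + 1 = 21$)
$k{\left(x \right)} = \frac{1}{63}$ ($k{\left(x \right)} = \frac{1}{\left(-5 + 8\right) 21} = \frac{1}{3} \cdot \frac{1}{21} = \frac{1}{63}$)
$- 367 k{\left(Z \right)} = \left(-367\right) \frac{1}{63} = - \frac{367}{63}$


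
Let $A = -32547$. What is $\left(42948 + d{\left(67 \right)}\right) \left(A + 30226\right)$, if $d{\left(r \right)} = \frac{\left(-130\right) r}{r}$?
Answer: $-99380578$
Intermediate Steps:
$d{\left(r \right)} = -130$
$\left(42948 + d{\left(67 \right)}\right) \left(A + 30226\right) = \left(42948 - 130\right) \left(-32547 + 30226\right) = 42818 \left(-2321\right) = -99380578$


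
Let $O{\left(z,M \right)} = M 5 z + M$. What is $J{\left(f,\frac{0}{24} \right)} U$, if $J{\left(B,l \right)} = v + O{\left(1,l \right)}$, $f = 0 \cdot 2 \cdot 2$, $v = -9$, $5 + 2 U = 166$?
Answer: $- \frac{1449}{2} \approx -724.5$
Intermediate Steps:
$U = \frac{161}{2}$ ($U = - \frac{5}{2} + \frac{1}{2} \cdot 166 = - \frac{5}{2} + 83 = \frac{161}{2} \approx 80.5$)
$O{\left(z,M \right)} = M + 5 M z$ ($O{\left(z,M \right)} = 5 M z + M = M + 5 M z$)
$f = 0$ ($f = 0 \cdot 2 = 0$)
$J{\left(B,l \right)} = -9 + 6 l$ ($J{\left(B,l \right)} = -9 + l \left(1 + 5 \cdot 1\right) = -9 + l \left(1 + 5\right) = -9 + l 6 = -9 + 6 l$)
$J{\left(f,\frac{0}{24} \right)} U = \left(-9 + 6 \cdot \frac{0}{24}\right) \frac{161}{2} = \left(-9 + 6 \cdot 0 \cdot \frac{1}{24}\right) \frac{161}{2} = \left(-9 + 6 \cdot 0\right) \frac{161}{2} = \left(-9 + 0\right) \frac{161}{2} = \left(-9\right) \frac{161}{2} = - \frac{1449}{2}$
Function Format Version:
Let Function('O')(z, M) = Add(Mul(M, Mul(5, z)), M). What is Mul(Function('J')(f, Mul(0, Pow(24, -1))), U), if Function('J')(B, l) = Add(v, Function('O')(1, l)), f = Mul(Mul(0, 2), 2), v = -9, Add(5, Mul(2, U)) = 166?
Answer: Rational(-1449, 2) ≈ -724.50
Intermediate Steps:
U = Rational(161, 2) (U = Add(Rational(-5, 2), Mul(Rational(1, 2), 166)) = Add(Rational(-5, 2), 83) = Rational(161, 2) ≈ 80.500)
Function('O')(z, M) = Add(M, Mul(5, M, z)) (Function('O')(z, M) = Add(Mul(5, M, z), M) = Add(M, Mul(5, M, z)))
f = 0 (f = Mul(0, 2) = 0)
Function('J')(B, l) = Add(-9, Mul(6, l)) (Function('J')(B, l) = Add(-9, Mul(l, Add(1, Mul(5, 1)))) = Add(-9, Mul(l, Add(1, 5))) = Add(-9, Mul(l, 6)) = Add(-9, Mul(6, l)))
Mul(Function('J')(f, Mul(0, Pow(24, -1))), U) = Mul(Add(-9, Mul(6, Mul(0, Pow(24, -1)))), Rational(161, 2)) = Mul(Add(-9, Mul(6, Mul(0, Rational(1, 24)))), Rational(161, 2)) = Mul(Add(-9, Mul(6, 0)), Rational(161, 2)) = Mul(Add(-9, 0), Rational(161, 2)) = Mul(-9, Rational(161, 2)) = Rational(-1449, 2)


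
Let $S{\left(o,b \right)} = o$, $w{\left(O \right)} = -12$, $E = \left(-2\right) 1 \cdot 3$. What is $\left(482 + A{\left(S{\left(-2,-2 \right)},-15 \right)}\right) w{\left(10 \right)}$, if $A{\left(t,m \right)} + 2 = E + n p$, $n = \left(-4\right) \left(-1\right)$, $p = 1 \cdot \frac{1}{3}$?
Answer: $-5704$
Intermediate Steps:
$E = -6$ ($E = \left(-2\right) 3 = -6$)
$p = \frac{1}{3}$ ($p = 1 \cdot \frac{1}{3} = \frac{1}{3} \approx 0.33333$)
$n = 4$
$A{\left(t,m \right)} = - \frac{20}{3}$ ($A{\left(t,m \right)} = -2 + \left(-6 + 4 \cdot \frac{1}{3}\right) = -2 + \left(-6 + \frac{4}{3}\right) = -2 - \frac{14}{3} = - \frac{20}{3}$)
$\left(482 + A{\left(S{\left(-2,-2 \right)},-15 \right)}\right) w{\left(10 \right)} = \left(482 - \frac{20}{3}\right) \left(-12\right) = \frac{1426}{3} \left(-12\right) = -5704$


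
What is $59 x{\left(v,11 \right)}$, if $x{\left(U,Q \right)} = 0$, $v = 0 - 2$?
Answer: $0$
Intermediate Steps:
$v = -2$ ($v = 0 - 2 = -2$)
$59 x{\left(v,11 \right)} = 59 \cdot 0 = 0$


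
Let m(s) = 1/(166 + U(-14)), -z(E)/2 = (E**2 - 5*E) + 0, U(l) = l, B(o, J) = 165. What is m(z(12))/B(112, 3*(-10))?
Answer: 1/25080 ≈ 3.9872e-5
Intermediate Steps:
z(E) = -2*E**2 + 10*E (z(E) = -2*((E**2 - 5*E) + 0) = -2*(E**2 - 5*E) = -2*E**2 + 10*E)
m(s) = 1/152 (m(s) = 1/(166 - 14) = 1/152)
m(z(12))/B(112, 3*(-10)) = (1/152)/165 = (1/152)*(1/165) = 1/25080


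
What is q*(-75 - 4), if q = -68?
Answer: 5372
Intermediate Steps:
q*(-75 - 4) = -68*(-75 - 4) = -68*(-79) = 5372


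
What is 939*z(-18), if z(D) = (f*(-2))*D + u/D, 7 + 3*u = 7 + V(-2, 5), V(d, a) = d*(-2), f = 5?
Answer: 1520554/9 ≈ 1.6895e+5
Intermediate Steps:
V(d, a) = -2*d
u = 4/3 (u = -7/3 + (7 - 2*(-2))/3 = -7/3 + (7 + 4)/3 = -7/3 + (1/3)*11 = -7/3 + 11/3 = 4/3 ≈ 1.3333)
z(D) = -10*D + 4/(3*D) (z(D) = (5*(-2))*D + 4/(3*D) = -10*D + 4/(3*D))
939*z(-18) = 939*(-10*(-18) + (4/3)/(-18)) = 939*(180 + (4/3)*(-1/18)) = 939*(180 - 2/27) = 939*(4858/27) = 1520554/9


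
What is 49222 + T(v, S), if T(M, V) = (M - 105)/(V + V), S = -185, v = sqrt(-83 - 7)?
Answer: 3642449/74 - 3*I*sqrt(10)/370 ≈ 49222.0 - 0.02564*I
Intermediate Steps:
v = 3*I*sqrt(10) (v = sqrt(-90) = 3*I*sqrt(10) ≈ 9.4868*I)
T(M, V) = (-105 + M)/(2*V) (T(M, V) = (-105 + M)/((2*V)) = (-105 + M)*(1/(2*V)) = (-105 + M)/(2*V))
49222 + T(v, S) = 49222 + (1/2)*(-105 + 3*I*sqrt(10))/(-185) = 49222 + (1/2)*(-1/185)*(-105 + 3*I*sqrt(10)) = 49222 + (21/74 - 3*I*sqrt(10)/370) = 3642449/74 - 3*I*sqrt(10)/370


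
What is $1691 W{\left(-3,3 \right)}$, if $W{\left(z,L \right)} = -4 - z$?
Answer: $-1691$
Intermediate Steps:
$1691 W{\left(-3,3 \right)} = 1691 \left(-4 - -3\right) = 1691 \left(-4 + 3\right) = 1691 \left(-1\right) = -1691$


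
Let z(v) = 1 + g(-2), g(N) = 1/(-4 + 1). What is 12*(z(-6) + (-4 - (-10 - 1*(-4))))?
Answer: 32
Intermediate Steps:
g(N) = -1/3 (g(N) = 1/(-3) = -1/3)
z(v) = 2/3 (z(v) = 1 - 1/3 = 2/3)
12*(z(-6) + (-4 - (-10 - 1*(-4)))) = 12*(2/3 + (-4 - (-10 - 1*(-4)))) = 12*(2/3 + (-4 - (-10 + 4))) = 12*(2/3 + (-4 - 1*(-6))) = 12*(2/3 + (-4 + 6)) = 12*(2/3 + 2) = 12*(8/3) = 32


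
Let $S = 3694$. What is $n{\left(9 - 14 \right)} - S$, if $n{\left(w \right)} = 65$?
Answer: $-3629$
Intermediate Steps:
$n{\left(9 - 14 \right)} - S = 65 - 3694 = -3629$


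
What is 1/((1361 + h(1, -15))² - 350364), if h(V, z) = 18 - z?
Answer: 1/1592872 ≈ 6.2780e-7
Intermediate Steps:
1/((1361 + h(1, -15))² - 350364) = 1/((1361 + (18 - 1*(-15)))² - 350364) = 1/((1361 + (18 + 15))² - 350364) = 1/((1361 + 33)² - 350364) = 1/(1394² - 350364) = 1/(1943236 - 350364) = 1/1592872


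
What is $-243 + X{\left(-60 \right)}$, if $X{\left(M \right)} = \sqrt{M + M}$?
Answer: $-243 + 2 i \sqrt{30} \approx -243.0 + 10.954 i$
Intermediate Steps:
$X{\left(M \right)} = \sqrt{2} \sqrt{M}$ ($X{\left(M \right)} = \sqrt{2 M} = \sqrt{2} \sqrt{M}$)
$-243 + X{\left(-60 \right)} = -243 + \sqrt{2} \sqrt{-60} = -243 + \sqrt{2} \cdot 2 i \sqrt{15} = -243 + 2 i \sqrt{30}$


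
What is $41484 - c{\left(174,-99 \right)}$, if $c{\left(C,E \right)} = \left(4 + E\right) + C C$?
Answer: $11303$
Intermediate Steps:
$c{\left(C,E \right)} = 4 + E + C^{2}$ ($c{\left(C,E \right)} = \left(4 + E\right) + C^{2} = 4 + E + C^{2}$)
$41484 - c{\left(174,-99 \right)} = 41484 - \left(4 - 99 + 174^{2}\right) = 41484 - \left(4 - 99 + 30276\right) = 41484 - 30181 = 11303$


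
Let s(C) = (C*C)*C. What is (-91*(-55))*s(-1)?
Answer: -5005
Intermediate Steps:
s(C) = C³ (s(C) = C²*C = C³)
(-91*(-55))*s(-1) = -91*(-55)*(-1)³ = 5005*(-1) = -5005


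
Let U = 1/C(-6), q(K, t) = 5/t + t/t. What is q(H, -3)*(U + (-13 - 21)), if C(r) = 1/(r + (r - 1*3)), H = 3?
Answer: 98/3 ≈ 32.667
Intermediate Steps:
q(K, t) = 1 + 5/t (q(K, t) = 5/t + 1 = 1 + 5/t)
C(r) = 1/(-3 + 2*r) (C(r) = 1/(r + (r - 3)) = 1/(r + (-3 + r)) = 1/(-3 + 2*r))
U = -15 (U = 1/(1/(-3 + 2*(-6))) = 1/(1/(-3 - 12)) = 1/(1/(-15)) = 1/(-1/15) = -15)
q(H, -3)*(U + (-13 - 21)) = ((5 - 3)/(-3))*(-15 + (-13 - 21)) = (-⅓*2)*(-15 - 34) = -⅔*(-49) = 98/3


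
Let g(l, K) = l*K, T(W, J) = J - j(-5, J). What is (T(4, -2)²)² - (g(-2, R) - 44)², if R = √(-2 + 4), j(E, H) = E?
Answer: -1863 - 176*√2 ≈ -2111.9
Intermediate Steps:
T(W, J) = 5 + J (T(W, J) = J - 1*(-5) = J + 5 = 5 + J)
R = √2 ≈ 1.4142
g(l, K) = K*l
(T(4, -2)²)² - (g(-2, R) - 44)² = ((5 - 2)²)² - (√2*(-2) - 44)² = (3²)² - (-2*√2 - 44)² = 9² - (-44 - 2*√2)² = 81 - (-44 - 2*√2)²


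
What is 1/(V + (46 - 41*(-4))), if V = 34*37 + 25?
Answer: 1/1493 ≈ 0.00066979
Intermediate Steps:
V = 1283 (V = 1258 + 25 = 1283)
1/(V + (46 - 41*(-4))) = 1/(1283 + (46 - 41*(-4))) = 1/(1283 + (46 + 164)) = 1/(1283 + 210) = 1/1493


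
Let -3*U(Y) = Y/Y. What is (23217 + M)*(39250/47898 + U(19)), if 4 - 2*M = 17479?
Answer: 56190113/7983 ≈ 7038.7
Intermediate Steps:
M = -17475/2 (M = 2 - ½*17479 = 2 - 17479/2 = -17475/2 ≈ -8737.5)
U(Y) = -⅓ (U(Y) = -Y/(3*Y) = -⅓*1 = -⅓)
(23217 + M)*(39250/47898 + U(19)) = (23217 - 17475/2)*(39250/47898 - ⅓) = 28959*(39250*(1/47898) - ⅓)/2 = 28959*(19625/23949 - ⅓)/2 = (28959/2)*(11642/23949) = 56190113/7983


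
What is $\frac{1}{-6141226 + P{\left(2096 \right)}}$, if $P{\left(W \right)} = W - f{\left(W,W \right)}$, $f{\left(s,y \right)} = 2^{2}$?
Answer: $- \frac{1}{6139134} \approx -1.6289 \cdot 10^{-7}$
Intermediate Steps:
$f{\left(s,y \right)} = 4$
$P{\left(W \right)} = -4 + W$ ($P{\left(W \right)} = W - 4 = -4 + W$)
$\frac{1}{-6141226 + P{\left(2096 \right)}} = \frac{1}{-6141226 + \left(-4 + 2096\right)} = \frac{1}{-6141226 + 2092} = \frac{1}{-6139134} = - \frac{1}{6139134}$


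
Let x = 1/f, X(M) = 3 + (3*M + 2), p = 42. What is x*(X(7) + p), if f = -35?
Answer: -68/35 ≈ -1.9429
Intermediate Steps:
X(M) = 5 + 3*M (X(M) = 3 + (2 + 3*M) = 5 + 3*M)
x = -1/35 (x = 1/(-35) = -1/35 ≈ -0.028571)
x*(X(7) + p) = -((5 + 3*7) + 42)/35 = -((5 + 21) + 42)/35 = -(26 + 42)/35 = -1/35*68 = -68/35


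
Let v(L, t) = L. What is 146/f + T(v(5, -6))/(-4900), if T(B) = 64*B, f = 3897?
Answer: -26582/954765 ≈ -0.027841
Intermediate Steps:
146/f + T(v(5, -6))/(-4900) = 146/3897 + (64*5)/(-4900) = 146*(1/3897) + 320*(-1/4900) = 146/3897 - 16/245 = -26582/954765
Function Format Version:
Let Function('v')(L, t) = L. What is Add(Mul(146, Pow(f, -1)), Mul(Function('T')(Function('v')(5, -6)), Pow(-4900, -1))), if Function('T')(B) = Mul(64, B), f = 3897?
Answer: Rational(-26582, 954765) ≈ -0.027841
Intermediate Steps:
Add(Mul(146, Pow(f, -1)), Mul(Function('T')(Function('v')(5, -6)), Pow(-4900, -1))) = Add(Mul(146, Pow(3897, -1)), Mul(Mul(64, 5), Pow(-4900, -1))) = Add(Mul(146, Rational(1, 3897)), Mul(320, Rational(-1, 4900))) = Add(Rational(146, 3897), Rational(-16, 245)) = Rational(-26582, 954765)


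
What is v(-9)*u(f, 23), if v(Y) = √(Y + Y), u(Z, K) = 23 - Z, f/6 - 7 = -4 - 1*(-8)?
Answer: -129*I*√2 ≈ -182.43*I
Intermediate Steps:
f = 66 (f = 42 + 6*(-4 - 1*(-8)) = 42 + 6*(-4 + 8) = 42 + 6*4 = 42 + 24 = 66)
v(Y) = √2*√Y (v(Y) = √(2*Y) = √2*√Y)
v(-9)*u(f, 23) = (√2*√(-9))*(23 - 1*66) = (√2*(3*I))*(23 - 66) = (3*I*√2)*(-43) = -129*I*√2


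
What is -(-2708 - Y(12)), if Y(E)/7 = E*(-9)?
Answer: 1952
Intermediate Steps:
Y(E) = -63*E (Y(E) = 7*(E*(-9)) = 7*(-9*E) = -63*E)
-(-2708 - Y(12)) = -(-2708 - (-63)*12) = -(-2708 - 1*(-756)) = -(-2708 + 756) = -1*(-1952) = 1952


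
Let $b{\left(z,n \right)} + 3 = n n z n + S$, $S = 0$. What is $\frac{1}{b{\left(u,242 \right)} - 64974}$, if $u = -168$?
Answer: $- \frac{1}{2381042961} \approx -4.1998 \cdot 10^{-10}$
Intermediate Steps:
$b{\left(z,n \right)} = -3 + z n^{3}$ ($b{\left(z,n \right)} = -3 + \left(n n z n + 0\right) = -3 + \left(n^{2} z n + 0\right) = -3 + \left(z n^{2} n + 0\right) = -3 + \left(z n^{3} + 0\right) = -3 + z n^{3}$)
$\frac{1}{b{\left(u,242 \right)} - 64974} = \frac{1}{\left(-3 - 168 \cdot 242^{3}\right) - 64974} = \frac{1}{\left(-3 - 2380977984\right) - 64974} = \frac{1}{-2380977987 - 64974} = \frac{1}{-2381042961} = - \frac{1}{2381042961}$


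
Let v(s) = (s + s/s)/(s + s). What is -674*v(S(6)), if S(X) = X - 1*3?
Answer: -1348/3 ≈ -449.33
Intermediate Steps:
S(X) = -3 + X (S(X) = X - 3 = -3 + X)
v(s) = (1 + s)/(2*s) (v(s) = (s + 1)/((2*s)) = (1 + s)*(1/(2*s)) = (1 + s)/(2*s))
-674*v(S(6)) = -337*(1 + (-3 + 6))/(-3 + 6) = -337*(1 + 3)/3 = -337*4/3 = -674*⅔ = -1348/3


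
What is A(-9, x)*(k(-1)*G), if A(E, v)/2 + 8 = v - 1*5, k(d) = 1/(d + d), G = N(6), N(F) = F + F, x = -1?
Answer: 168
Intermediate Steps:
N(F) = 2*F
G = 12 (G = 2*6 = 12)
k(d) = 1/(2*d)
A(E, v) = -26 + 2*v (A(E, v) = -16 + 2*(v - 1*5) = -16 + 2*(v - 5) = -16 + 2*(-5 + v) = -16 + (-10 + 2*v) = -26 + 2*v)
A(-9, x)*(k(-1)*G) = (-26 + 2*(-1))*(((½)/(-1))*12) = (-26 - 2)*(((½)*(-1))*12) = -(-14)*12 = -28*(-6) = 168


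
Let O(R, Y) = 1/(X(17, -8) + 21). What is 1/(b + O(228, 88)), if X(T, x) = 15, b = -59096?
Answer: -36/2127455 ≈ -1.6922e-5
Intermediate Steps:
O(R, Y) = 1/36 (O(R, Y) = 1/(15 + 21) = 1/36)
1/(b + O(228, 88)) = 1/(-59096 + 1/36) = 1/(-2127455/36) = -36/2127455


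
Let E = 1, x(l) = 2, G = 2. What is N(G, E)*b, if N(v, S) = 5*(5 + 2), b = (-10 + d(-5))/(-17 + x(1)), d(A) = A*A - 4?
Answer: -77/3 ≈ -25.667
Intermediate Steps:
d(A) = -4 + A² (d(A) = A² - 4 = -4 + A²)
b = -11/15 (b = (-10 + (-4 + (-5)²))/(-17 + 2) = (-10 + (-4 + 25))/(-15) = (-10 + 21)*(-1/15) = 11*(-1/15) = -11/15 ≈ -0.73333)
N(v, S) = 35 (N(v, S) = 5*7 = 35)
N(G, E)*b = 35*(-11/15) = -77/3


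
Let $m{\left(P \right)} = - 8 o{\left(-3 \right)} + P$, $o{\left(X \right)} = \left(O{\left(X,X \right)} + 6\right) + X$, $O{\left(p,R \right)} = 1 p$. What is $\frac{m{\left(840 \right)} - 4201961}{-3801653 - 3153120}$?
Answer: $\frac{4201121}{6954773} \approx 0.60406$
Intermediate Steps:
$O{\left(p,R \right)} = p$
$o{\left(X \right)} = 6 + 2 X$ ($o{\left(X \right)} = \left(X + 6\right) + X = \left(6 + X\right) + X = 6 + 2 X$)
$m{\left(P \right)} = P$ ($m{\left(P \right)} = - 8 \left(6 + 2 \left(-3\right)\right) + P = - 8 \left(6 - 6\right) + P = \left(-8\right) 0 + P = 0 + P = P$)
$\frac{m{\left(840 \right)} - 4201961}{-3801653 - 3153120} = \frac{840 - 4201961}{-3801653 - 3153120} = - \frac{4201121}{-3801653 - 3153120} = - \frac{4201121}{-6954773} = \left(-4201121\right) \left(- \frac{1}{6954773}\right) = \frac{4201121}{6954773}$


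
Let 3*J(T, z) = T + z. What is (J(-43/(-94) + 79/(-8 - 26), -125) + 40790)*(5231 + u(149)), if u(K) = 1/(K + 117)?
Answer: 67952889363004/318801 ≈ 2.1315e+8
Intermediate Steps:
u(K) = 1/(117 + K)
J(T, z) = T/3 + z/3 (J(T, z) = (T + z)/3 = T/3 + z/3)
(J(-43/(-94) + 79/(-8 - 26), -125) + 40790)*(5231 + u(149)) = (((-43/(-94) + 79/(-8 - 26))/3 + (1/3)*(-125)) + 40790)*(5231 + 1/(117 + 149)) = (((-43*(-1/94) + 79/(-34))/3 - 125/3) + 40790)*(5231 + 1/266) = (((43/94 + 79*(-1/34))/3 - 125/3) + 40790)*(5231 + 1/266) = (((43/94 - 79/34)/3 - 125/3) + 40790)*(1391447/266) = (((1/3)*(-1491/799) - 125/3) + 40790)*(1391447/266) = ((-497/799 - 125/3) + 40790)*(1391447/266) = (-101366/2397 + 40790)*(1391447/266) = (97672264/2397)*(1391447/266) = 67952889363004/318801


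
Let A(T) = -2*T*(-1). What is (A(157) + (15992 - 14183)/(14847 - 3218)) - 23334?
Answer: -267697771/11629 ≈ -23020.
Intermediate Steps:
A(T) = 2*T
(A(157) + (15992 - 14183)/(14847 - 3218)) - 23334 = (2*157 + (15992 - 14183)/(14847 - 3218)) - 23334 = (314 + 1809/11629) - 23334 = 3653315/11629 - 23334 = -267697771/11629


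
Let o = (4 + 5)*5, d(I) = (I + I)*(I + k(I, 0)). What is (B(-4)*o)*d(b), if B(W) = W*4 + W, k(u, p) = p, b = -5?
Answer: -45000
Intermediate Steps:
B(W) = 5*W (B(W) = 4*W + W = 5*W)
d(I) = 2*I² (d(I) = (I + I)*(I + 0) = (2*I)*I = 2*I²)
o = 45 (o = 9*5 = 45)
(B(-4)*o)*d(b) = ((5*(-4))*45)*(2*(-5)²) = (-20*45)*(2*25) = -900*50 = -45000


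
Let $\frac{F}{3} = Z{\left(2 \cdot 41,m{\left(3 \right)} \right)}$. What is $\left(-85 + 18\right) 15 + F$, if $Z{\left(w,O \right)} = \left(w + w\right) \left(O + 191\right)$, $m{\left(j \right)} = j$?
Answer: $94443$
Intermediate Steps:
$Z{\left(w,O \right)} = 2 w \left(191 + O\right)$
$F = 95448$ ($F = 3 \cdot 2 \cdot 2 \cdot 41 \left(191 + 3\right) = 3 \cdot 2 \cdot 82 \cdot 194 = 3 \cdot 31816 = 95448$)
$\left(-85 + 18\right) 15 + F = \left(-85 + 18\right) 15 + 95448 = \left(-67\right) 15 + 95448 = -1005 + 95448 = 94443$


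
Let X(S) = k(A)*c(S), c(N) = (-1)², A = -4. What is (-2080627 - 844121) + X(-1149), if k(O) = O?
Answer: -2924752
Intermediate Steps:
c(N) = 1
X(S) = -4 (X(S) = -4*1 = -4)
(-2080627 - 844121) + X(-1149) = (-2080627 - 844121) - 4 = -2924748 - 4 = -2924752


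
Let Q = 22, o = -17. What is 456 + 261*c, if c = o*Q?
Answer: -97158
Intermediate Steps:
c = -374 (c = -17*22 = -374)
456 + 261*c = 456 + 261*(-374) = 456 - 97614 = -97158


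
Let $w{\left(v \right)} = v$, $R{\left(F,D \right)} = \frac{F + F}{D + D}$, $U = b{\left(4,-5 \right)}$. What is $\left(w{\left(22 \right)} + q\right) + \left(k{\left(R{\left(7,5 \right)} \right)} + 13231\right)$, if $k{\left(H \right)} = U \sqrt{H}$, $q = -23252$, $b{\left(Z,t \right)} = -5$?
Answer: $-9999 - \sqrt{35} \approx -10005.0$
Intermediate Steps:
$U = -5$
$R{\left(F,D \right)} = \frac{F}{D}$ ($R{\left(F,D \right)} = \frac{2 F}{2 D} = 2 F \frac{1}{2 D} = \frac{F}{D}$)
$k{\left(H \right)} = - 5 \sqrt{H}$
$\left(w{\left(22 \right)} + q\right) + \left(k{\left(R{\left(7,5 \right)} \right)} + 13231\right) = \left(22 - 23252\right) + \left(- 5 \sqrt{\frac{7}{5}} + 13231\right) = -23230 + \left(- 5 \sqrt{7 \cdot \frac{1}{5}} + 13231\right) = -23230 + \left(- 5 \sqrt{\frac{7}{5}} + 13231\right) = -23230 + \left(- 5 \frac{\sqrt{35}}{5} + 13231\right) = -23230 + \left(- \sqrt{35} + 13231\right) = -23230 + \left(13231 - \sqrt{35}\right) = -9999 - \sqrt{35}$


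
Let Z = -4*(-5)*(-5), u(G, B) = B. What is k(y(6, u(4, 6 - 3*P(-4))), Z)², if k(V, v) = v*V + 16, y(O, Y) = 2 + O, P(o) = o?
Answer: 614656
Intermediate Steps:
Z = -100 (Z = 20*(-5) = -100)
k(V, v) = 16 + V*v (k(V, v) = V*v + 16 = 16 + V*v)
k(y(6, u(4, 6 - 3*P(-4))), Z)² = (16 + (2 + 6)*(-100))² = (16 + 8*(-100))² = (16 - 800)² = (-784)² = 614656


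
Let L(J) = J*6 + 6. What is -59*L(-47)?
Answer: 16284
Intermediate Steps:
L(J) = 6 + 6*J (L(J) = 6*J + 6 = 6 + 6*J)
-59*L(-47) = -59*(6 + 6*(-47)) = -59*(6 - 282) = -59*(-276) = 16284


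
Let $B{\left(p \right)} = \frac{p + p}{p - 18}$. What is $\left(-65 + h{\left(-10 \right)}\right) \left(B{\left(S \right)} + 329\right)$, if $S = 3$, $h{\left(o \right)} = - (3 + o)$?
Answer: $- \frac{95294}{5} \approx -19059.0$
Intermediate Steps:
$h{\left(o \right)} = -3 - o$
$B{\left(p \right)} = \frac{2 p}{-18 + p}$
$\left(-65 + h{\left(-10 \right)}\right) \left(B{\left(S \right)} + 329\right) = \left(-65 - -7\right) \left(2 \cdot 3 \frac{1}{-18 + 3} + 329\right) = \left(-65 + \left(-3 + 10\right)\right) \left(2 \cdot 3 \frac{1}{-15} + 329\right) = \left(-65 + 7\right) \left(2 \cdot 3 \left(- \frac{1}{15}\right) + 329\right) = - 58 \left(- \frac{2}{5} + 329\right) = \left(-58\right) \frac{1643}{5} = - \frac{95294}{5}$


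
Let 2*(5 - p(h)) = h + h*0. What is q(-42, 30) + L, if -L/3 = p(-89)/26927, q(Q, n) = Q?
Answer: -2262165/53854 ≈ -42.005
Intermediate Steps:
p(h) = 5 - h/2 (p(h) = 5 - (h + h*0)/2 = 5 - (h + 0)/2 = 5 - h/2)
L = -297/53854 (L = -3*(5 - ½*(-89))/26927 = -3*(5 + 89/2)/26927 = -297/(2*26927) = -3*99/53854 = -297/53854 ≈ -0.0055149)
q(-42, 30) + L = -42 - 297/53854 = -2262165/53854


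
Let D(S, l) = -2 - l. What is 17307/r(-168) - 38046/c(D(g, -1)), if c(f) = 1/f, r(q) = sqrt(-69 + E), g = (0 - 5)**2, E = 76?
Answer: 38046 + 17307*sqrt(7)/7 ≈ 44587.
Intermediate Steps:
g = 25 (g = (-5)**2 = 25)
r(q) = sqrt(7) (r(q) = sqrt(-69 + 76) = sqrt(7))
17307/r(-168) - 38046/c(D(g, -1)) = 17307/(sqrt(7)) - 38046/(1/(-2 - 1*(-1))) = 17307*(sqrt(7)/7) - 38046/(1/(-2 + 1)) = 17307*sqrt(7)/7 - 38046/(1/(-1)) = 17307*sqrt(7)/7 - 38046/(-1) = 17307*sqrt(7)/7 - 38046*(-1) = 17307*sqrt(7)/7 + 38046 = 38046 + 17307*sqrt(7)/7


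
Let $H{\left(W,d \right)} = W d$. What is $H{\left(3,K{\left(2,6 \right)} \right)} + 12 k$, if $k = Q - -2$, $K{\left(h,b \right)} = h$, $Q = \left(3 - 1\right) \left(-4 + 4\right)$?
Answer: $30$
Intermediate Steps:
$Q = 0$ ($Q = 2 \cdot 0 = 0$)
$k = 2$ ($k = 0 - -2 = 0 + 2 = 2$)
$H{\left(3,K{\left(2,6 \right)} \right)} + 12 k = 3 \cdot 2 + 12 \cdot 2 = 6 + 24 = 30$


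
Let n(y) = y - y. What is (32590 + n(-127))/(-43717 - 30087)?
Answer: -16295/36902 ≈ -0.44158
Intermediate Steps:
n(y) = 0
(32590 + n(-127))/(-43717 - 30087) = (32590 + 0)/(-43717 - 30087) = 32590/(-73804) = 32590*(-1/73804) = -16295/36902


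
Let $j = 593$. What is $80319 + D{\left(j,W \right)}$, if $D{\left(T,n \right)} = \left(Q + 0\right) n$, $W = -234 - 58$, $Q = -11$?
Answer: $83531$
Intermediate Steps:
$W = -292$ ($W = -234 - 58 = -292$)
$D{\left(T,n \right)} = - 11 n$ ($D{\left(T,n \right)} = \left(-11 + 0\right) n = - 11 n$)
$80319 + D{\left(j,W \right)} = 80319 - -3212 = 80319 + 3212 = 83531$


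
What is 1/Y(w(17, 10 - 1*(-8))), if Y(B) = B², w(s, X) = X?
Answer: 1/324 ≈ 0.0030864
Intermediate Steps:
1/Y(w(17, 10 - 1*(-8))) = 1/((10 - 1*(-8))²) = 1/((10 + 8)²) = 1/(18²) = 1/324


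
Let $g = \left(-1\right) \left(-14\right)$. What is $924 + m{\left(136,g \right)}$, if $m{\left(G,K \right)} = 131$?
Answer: $1055$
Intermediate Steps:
$g = 14$
$924 + m{\left(136,g \right)} = 924 + 131 = 1055$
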